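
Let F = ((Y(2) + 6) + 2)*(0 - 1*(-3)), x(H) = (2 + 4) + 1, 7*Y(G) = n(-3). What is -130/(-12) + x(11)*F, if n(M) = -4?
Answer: 1001/6 ≈ 166.83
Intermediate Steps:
Y(G) = -4/7 (Y(G) = (⅐)*(-4) = -4/7)
x(H) = 7 (x(H) = 6 + 1 = 7)
F = 156/7 (F = ((-4/7 + 6) + 2)*(0 - 1*(-3)) = (38/7 + 2)*(0 + 3) = (52/7)*3 = 156/7 ≈ 22.286)
-130/(-12) + x(11)*F = -130/(-12) + 7*(156/7) = -130*(-1/12) + 156 = 65/6 + 156 = 1001/6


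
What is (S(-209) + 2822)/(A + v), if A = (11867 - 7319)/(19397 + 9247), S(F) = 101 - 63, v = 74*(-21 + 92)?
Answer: 6826820/12541677 ≈ 0.54433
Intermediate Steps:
v = 5254 (v = 74*71 = 5254)
S(F) = 38
A = 379/2387 (A = 4548/28644 = 4548*(1/28644) = 379/2387 ≈ 0.15878)
(S(-209) + 2822)/(A + v) = (38 + 2822)/(379/2387 + 5254) = 2860/(12541677/2387) = 2860*(2387/12541677) = 6826820/12541677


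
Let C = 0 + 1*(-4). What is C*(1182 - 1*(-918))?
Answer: -8400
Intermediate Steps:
C = -4 (C = 0 - 4 = -4)
C*(1182 - 1*(-918)) = -4*(1182 - 1*(-918)) = -4*(1182 + 918) = -4*2100 = -8400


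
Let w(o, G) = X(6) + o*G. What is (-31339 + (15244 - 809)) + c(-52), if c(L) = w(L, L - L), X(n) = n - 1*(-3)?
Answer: -16895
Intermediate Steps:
X(n) = 3 + n (X(n) = n + 3 = 3 + n)
w(o, G) = 9 + G*o (w(o, G) = (3 + 6) + o*G = 9 + G*o)
c(L) = 9 (c(L) = 9 + (L - L)*L = 9 + 0*L = 9 + 0 = 9)
(-31339 + (15244 - 809)) + c(-52) = (-31339 + (15244 - 809)) + 9 = (-31339 + 14435) + 9 = -16904 + 9 = -16895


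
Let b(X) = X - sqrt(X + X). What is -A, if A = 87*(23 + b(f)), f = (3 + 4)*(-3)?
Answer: -174 + 87*I*sqrt(42) ≈ -174.0 + 563.82*I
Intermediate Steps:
f = -21 (f = 7*(-3) = -21)
b(X) = X - sqrt(2)*sqrt(X) (b(X) = X - sqrt(2*X) = X - sqrt(2)*sqrt(X))
A = 174 - 87*I*sqrt(42) (A = 87*(23 + (-21 - sqrt(2)*sqrt(-21))) = 87*(23 + (-21 - sqrt(2)*I*sqrt(21))) = 87*(23 + (-21 - I*sqrt(42))) = 87*(2 - I*sqrt(42)) = 174 - 87*I*sqrt(42) ≈ 174.0 - 563.82*I)
-A = -(174 - 87*I*sqrt(42)) = -174 + 87*I*sqrt(42)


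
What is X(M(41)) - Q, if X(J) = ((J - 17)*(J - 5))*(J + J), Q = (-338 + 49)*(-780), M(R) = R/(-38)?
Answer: -6191129697/27436 ≈ -2.2566e+5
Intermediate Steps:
M(R) = -R/38 (M(R) = R*(-1/38) = -R/38)
Q = 225420 (Q = -289*(-780) = 225420)
X(J) = 2*J*(-17 + J)*(-5 + J) (X(J) = ((-17 + J)*(-5 + J))*(2*J) = 2*J*(-17 + J)*(-5 + J))
X(M(41)) - Q = 2*(-1/38*41)*(85 + (-1/38*41)**2 - (-11)*41/19) - 1*225420 = 2*(-41/38)*(85 + (-41/38)**2 - 22*(-41/38)) - 225420 = 2*(-41/38)*(85 + 1681/1444 + 451/19) - 225420 = 2*(-41/38)*(158697/1444) - 225420 = -6506577/27436 - 225420 = -6191129697/27436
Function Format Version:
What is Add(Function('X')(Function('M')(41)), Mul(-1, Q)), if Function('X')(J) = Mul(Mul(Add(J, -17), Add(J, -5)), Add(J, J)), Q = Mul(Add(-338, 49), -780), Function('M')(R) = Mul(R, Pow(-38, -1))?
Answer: Rational(-6191129697, 27436) ≈ -2.2566e+5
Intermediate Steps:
Function('M')(R) = Mul(Rational(-1, 38), R) (Function('M')(R) = Mul(R, Rational(-1, 38)) = Mul(Rational(-1, 38), R))
Q = 225420 (Q = Mul(-289, -780) = 225420)
Function('X')(J) = Mul(2, J, Add(-17, J), Add(-5, J)) (Function('X')(J) = Mul(Mul(Add(-17, J), Add(-5, J)), Mul(2, J)) = Mul(2, J, Add(-17, J), Add(-5, J)))
Add(Function('X')(Function('M')(41)), Mul(-1, Q)) = Add(Mul(2, Mul(Rational(-1, 38), 41), Add(85, Pow(Mul(Rational(-1, 38), 41), 2), Mul(-22, Mul(Rational(-1, 38), 41)))), Mul(-1, 225420)) = Add(Mul(2, Rational(-41, 38), Add(85, Pow(Rational(-41, 38), 2), Mul(-22, Rational(-41, 38)))), -225420) = Add(Mul(2, Rational(-41, 38), Add(85, Rational(1681, 1444), Rational(451, 19))), -225420) = Add(Mul(2, Rational(-41, 38), Rational(158697, 1444)), -225420) = Add(Rational(-6506577, 27436), -225420) = Rational(-6191129697, 27436)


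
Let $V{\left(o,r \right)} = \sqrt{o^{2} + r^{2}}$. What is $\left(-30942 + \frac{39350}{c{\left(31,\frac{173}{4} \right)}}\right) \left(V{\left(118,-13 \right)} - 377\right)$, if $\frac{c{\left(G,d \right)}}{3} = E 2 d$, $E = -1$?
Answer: $\frac{6083874446}{519} - \frac{16137598 \sqrt{14093}}{519} \approx 8.0311 \cdot 10^{6}$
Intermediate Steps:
$c{\left(G,d \right)} = - 6 d$ ($c{\left(G,d \right)} = 3 \left(-1\right) 2 d = 3 \left(- 2 d\right) = - 6 d$)
$\left(-30942 + \frac{39350}{c{\left(31,\frac{173}{4} \right)}}\right) \left(V{\left(118,-13 \right)} - 377\right) = \left(-30942 + \frac{39350}{\left(-6\right) \frac{173}{4}}\right) \left(\sqrt{118^{2} + \left(-13\right)^{2}} - 377\right) = \left(-30942 + \frac{39350}{\left(-6\right) 173 \cdot \frac{1}{4}}\right) \left(\sqrt{13924 + 169} - 377\right) = \left(-30942 + \frac{39350}{\left(-6\right) \frac{173}{4}}\right) \left(\sqrt{14093} - 377\right) = \left(-30942 + \frac{39350}{- \frac{519}{2}}\right) \left(-377 + \sqrt{14093}\right) = \left(-30942 + 39350 \left(- \frac{2}{519}\right)\right) \left(-377 + \sqrt{14093}\right) = \left(-30942 - \frac{78700}{519}\right) \left(-377 + \sqrt{14093}\right) = - \frac{16137598 \left(-377 + \sqrt{14093}\right)}{519} = \frac{6083874446}{519} - \frac{16137598 \sqrt{14093}}{519}$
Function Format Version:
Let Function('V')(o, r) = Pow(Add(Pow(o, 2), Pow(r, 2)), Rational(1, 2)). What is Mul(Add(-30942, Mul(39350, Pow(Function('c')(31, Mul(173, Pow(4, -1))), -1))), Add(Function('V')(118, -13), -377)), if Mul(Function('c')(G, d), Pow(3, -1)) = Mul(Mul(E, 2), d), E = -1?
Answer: Add(Rational(6083874446, 519), Mul(Rational(-16137598, 519), Pow(14093, Rational(1, 2)))) ≈ 8.0311e+6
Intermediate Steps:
Function('c')(G, d) = Mul(-6, d) (Function('c')(G, d) = Mul(3, Mul(Mul(-1, 2), d)) = Mul(3, Mul(-2, d)) = Mul(-6, d))
Mul(Add(-30942, Mul(39350, Pow(Function('c')(31, Mul(173, Pow(4, -1))), -1))), Add(Function('V')(118, -13), -377)) = Mul(Add(-30942, Mul(39350, Pow(Mul(-6, Mul(173, Pow(4, -1))), -1))), Add(Pow(Add(Pow(118, 2), Pow(-13, 2)), Rational(1, 2)), -377)) = Mul(Add(-30942, Mul(39350, Pow(Mul(-6, Mul(173, Rational(1, 4))), -1))), Add(Pow(Add(13924, 169), Rational(1, 2)), -377)) = Mul(Add(-30942, Mul(39350, Pow(Mul(-6, Rational(173, 4)), -1))), Add(Pow(14093, Rational(1, 2)), -377)) = Mul(Add(-30942, Mul(39350, Pow(Rational(-519, 2), -1))), Add(-377, Pow(14093, Rational(1, 2)))) = Mul(Add(-30942, Mul(39350, Rational(-2, 519))), Add(-377, Pow(14093, Rational(1, 2)))) = Mul(Add(-30942, Rational(-78700, 519)), Add(-377, Pow(14093, Rational(1, 2)))) = Mul(Rational(-16137598, 519), Add(-377, Pow(14093, Rational(1, 2)))) = Add(Rational(6083874446, 519), Mul(Rational(-16137598, 519), Pow(14093, Rational(1, 2))))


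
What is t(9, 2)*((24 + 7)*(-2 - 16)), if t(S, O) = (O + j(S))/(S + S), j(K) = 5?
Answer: -217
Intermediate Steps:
t(S, O) = (5 + O)/(2*S) (t(S, O) = (O + 5)/(S + S) = (5 + O)/((2*S)) = (5 + O)*(1/(2*S)) = (5 + O)/(2*S))
t(9, 2)*((24 + 7)*(-2 - 16)) = ((½)*(5 + 2)/9)*((24 + 7)*(-2 - 16)) = ((½)*(⅑)*7)*(31*(-18)) = (7/18)*(-558) = -217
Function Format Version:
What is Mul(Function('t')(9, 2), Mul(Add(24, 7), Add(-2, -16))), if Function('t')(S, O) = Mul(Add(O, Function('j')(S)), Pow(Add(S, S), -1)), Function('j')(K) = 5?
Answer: -217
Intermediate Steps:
Function('t')(S, O) = Mul(Rational(1, 2), Pow(S, -1), Add(5, O)) (Function('t')(S, O) = Mul(Add(O, 5), Pow(Add(S, S), -1)) = Mul(Add(5, O), Pow(Mul(2, S), -1)) = Mul(Add(5, O), Mul(Rational(1, 2), Pow(S, -1))) = Mul(Rational(1, 2), Pow(S, -1), Add(5, O)))
Mul(Function('t')(9, 2), Mul(Add(24, 7), Add(-2, -16))) = Mul(Mul(Rational(1, 2), Pow(9, -1), Add(5, 2)), Mul(Add(24, 7), Add(-2, -16))) = Mul(Mul(Rational(1, 2), Rational(1, 9), 7), Mul(31, -18)) = Mul(Rational(7, 18), -558) = -217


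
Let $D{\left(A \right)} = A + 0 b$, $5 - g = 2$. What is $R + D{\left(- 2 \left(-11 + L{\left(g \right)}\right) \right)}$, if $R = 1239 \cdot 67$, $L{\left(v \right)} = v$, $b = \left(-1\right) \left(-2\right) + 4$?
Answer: $83029$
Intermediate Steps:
$g = 3$ ($g = 5 - 2 = 3$)
$b = 6$ ($b = 2 + 4 = 6$)
$R = 83013$
$D{\left(A \right)} = A$ ($D{\left(A \right)} = A + 0 \cdot 6 = A + 0 = A$)
$R + D{\left(- 2 \left(-11 + L{\left(g \right)}\right) \right)} = 83013 - 2 \left(-11 + 3\right) = 83013 - -16 = 83013 + 16 = 83029$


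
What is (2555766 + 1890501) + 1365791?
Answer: 5812058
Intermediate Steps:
(2555766 + 1890501) + 1365791 = 4446267 + 1365791 = 5812058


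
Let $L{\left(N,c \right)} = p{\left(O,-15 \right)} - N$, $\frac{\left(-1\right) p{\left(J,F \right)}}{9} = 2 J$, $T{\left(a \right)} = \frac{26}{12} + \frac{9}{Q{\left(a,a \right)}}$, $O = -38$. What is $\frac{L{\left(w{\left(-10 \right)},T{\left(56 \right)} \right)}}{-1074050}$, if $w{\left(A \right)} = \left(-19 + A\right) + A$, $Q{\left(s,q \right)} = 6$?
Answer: $- \frac{723}{1074050} \approx -0.00067315$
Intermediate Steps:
$T{\left(a \right)} = \frac{11}{3}$ ($T{\left(a \right)} = \frac{26}{12} + \frac{9}{6} = 26 \cdot \frac{1}{12} + 9 \cdot \frac{1}{6} = \frac{13}{6} + \frac{3}{2} = \frac{11}{3}$)
$p{\left(J,F \right)} = - 18 J$ ($p{\left(J,F \right)} = - 9 \cdot 2 J = - 18 J$)
$w{\left(A \right)} = -19 + 2 A$
$L{\left(N,c \right)} = 684 - N$ ($L{\left(N,c \right)} = \left(-18\right) \left(-38\right) - N = 684 - N$)
$\frac{L{\left(w{\left(-10 \right)},T{\left(56 \right)} \right)}}{-1074050} = \frac{684 - \left(-19 + 2 \left(-10\right)\right)}{-1074050} = \left(684 - \left(-19 - 20\right)\right) \left(- \frac{1}{1074050}\right) = \left(684 - -39\right) \left(- \frac{1}{1074050}\right) = \left(684 + 39\right) \left(- \frac{1}{1074050}\right) = 723 \left(- \frac{1}{1074050}\right) = - \frac{723}{1074050}$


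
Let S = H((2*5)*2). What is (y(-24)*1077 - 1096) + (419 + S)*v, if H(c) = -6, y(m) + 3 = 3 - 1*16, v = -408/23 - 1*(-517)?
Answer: 4320935/23 ≈ 1.8787e+5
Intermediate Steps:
v = 11483/23 (v = -408*1/23 + 517 = -408/23 + 517 = 11483/23 ≈ 499.26)
y(m) = -16 (y(m) = -3 + (3 - 1*16) = -3 + (3 - 16) = -3 - 13 = -16)
S = -6
(y(-24)*1077 - 1096) + (419 + S)*v = (-16*1077 - 1096) + (419 - 6)*(11483/23) = (-17232 - 1096) + 413*(11483/23) = -18328 + 4742479/23 = 4320935/23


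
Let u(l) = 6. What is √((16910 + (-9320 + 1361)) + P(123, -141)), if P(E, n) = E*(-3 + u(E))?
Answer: 2*√2330 ≈ 96.540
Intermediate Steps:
P(E, n) = 3*E (P(E, n) = E*(-3 + 6) = E*3 = 3*E)
√((16910 + (-9320 + 1361)) + P(123, -141)) = √((16910 + (-9320 + 1361)) + 3*123) = √((16910 - 7959) + 369) = √(8951 + 369) = √9320 = 2*√2330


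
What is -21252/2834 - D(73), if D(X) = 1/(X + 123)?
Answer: -2084113/277732 ≈ -7.5040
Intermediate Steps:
D(X) = 1/(123 + X)
-21252/2834 - D(73) = -21252/2834 - 1/(123 + 73) = -21252*1/2834 - 1/196 = -10626/1417 - 1*1/196 = -10626/1417 - 1/196 = -2084113/277732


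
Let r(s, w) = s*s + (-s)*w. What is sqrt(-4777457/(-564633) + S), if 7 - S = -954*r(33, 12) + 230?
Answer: 2*sqrt(5852894121567047)/188211 ≈ 812.96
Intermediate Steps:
r(s, w) = s**2 - s*w
S = 660899 (S = 7 - (-31482*(33 - 1*12) + 230) = 7 - (-31482*(33 - 12) + 230) = 7 - (-31482*21 + 230) = 7 - (-954*693 + 230) = 7 - (-661122 + 230) = 7 - 1*(-660892) = 7 + 660892 = 660899)
sqrt(-4777457/(-564633) + S) = sqrt(-4777457/(-564633) + 660899) = sqrt(-4777457*(-1/564633) + 660899) = sqrt(4777457/564633 + 660899) = sqrt(373170162524/564633) = 2*sqrt(5852894121567047)/188211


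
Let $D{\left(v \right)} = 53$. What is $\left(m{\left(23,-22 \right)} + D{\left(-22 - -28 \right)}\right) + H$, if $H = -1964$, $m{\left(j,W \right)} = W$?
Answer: $-1933$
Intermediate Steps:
$\left(m{\left(23,-22 \right)} + D{\left(-22 - -28 \right)}\right) + H = \left(-22 + 53\right) - 1964 = 31 - 1964 = -1933$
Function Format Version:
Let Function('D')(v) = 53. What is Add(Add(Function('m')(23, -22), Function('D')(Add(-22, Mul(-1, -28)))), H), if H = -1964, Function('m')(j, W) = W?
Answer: -1933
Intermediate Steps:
Add(Add(Function('m')(23, -22), Function('D')(Add(-22, Mul(-1, -28)))), H) = Add(Add(-22, 53), -1964) = Add(31, -1964) = -1933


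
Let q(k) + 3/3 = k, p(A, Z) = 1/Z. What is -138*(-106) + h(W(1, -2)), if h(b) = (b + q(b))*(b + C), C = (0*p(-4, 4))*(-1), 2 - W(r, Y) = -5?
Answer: 14719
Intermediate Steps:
p(A, Z) = 1/Z
q(k) = -1 + k
W(r, Y) = 7 (W(r, Y) = 2 - 1*(-5) = 2 + 5 = 7)
C = 0 (C = (0/4)*(-1) = (0*(¼))*(-1) = 0*(-1) = 0)
h(b) = b*(-1 + 2*b) (h(b) = (b + (-1 + b))*(b + 0) = (-1 + 2*b)*b = b*(-1 + 2*b))
-138*(-106) + h(W(1, -2)) = -138*(-106) + 7*(-1 + 2*7) = 14628 + 7*(-1 + 14) = 14628 + 7*13 = 14628 + 91 = 14719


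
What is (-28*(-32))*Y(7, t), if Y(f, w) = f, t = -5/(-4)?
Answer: 6272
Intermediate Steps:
t = 5/4 (t = -5*(-¼) = 5/4 ≈ 1.2500)
(-28*(-32))*Y(7, t) = -28*(-32)*7 = 896*7 = 6272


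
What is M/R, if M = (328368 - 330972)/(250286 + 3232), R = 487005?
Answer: -14/663787815 ≈ -2.1091e-8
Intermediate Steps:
M = -14/1363 (M = -2604/253518 = -2604*1/253518 = -14/1363 ≈ -0.010271)
M/R = -14/1363/487005 = -14/1363*1/487005 = -14/663787815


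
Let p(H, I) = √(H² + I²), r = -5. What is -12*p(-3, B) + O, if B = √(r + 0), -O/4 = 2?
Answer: -32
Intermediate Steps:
O = -8 (O = -4*2 = -8)
B = I*√5 (B = √(-5 + 0) = √(-5) = I*√5 ≈ 2.2361*I)
-12*p(-3, B) + O = -12*√((-3)² + (I*√5)²) - 8 = -12*√(9 - 5) - 8 = -12*√4 - 8 = -12*2 - 8 = -24 - 8 = -32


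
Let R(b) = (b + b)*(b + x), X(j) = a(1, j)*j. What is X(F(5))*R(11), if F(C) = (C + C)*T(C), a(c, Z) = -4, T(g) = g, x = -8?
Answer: -13200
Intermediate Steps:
F(C) = 2*C² (F(C) = (C + C)*C = (2*C)*C = 2*C²)
X(j) = -4*j
R(b) = 2*b*(-8 + b) (R(b) = (b + b)*(b - 8) = (2*b)*(-8 + b) = 2*b*(-8 + b))
X(F(5))*R(11) = (-8*5²)*(2*11*(-8 + 11)) = (-8*25)*(2*11*3) = -4*50*66 = -200*66 = -13200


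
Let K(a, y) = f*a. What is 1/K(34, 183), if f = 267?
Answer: 1/9078 ≈ 0.00011016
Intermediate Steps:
K(a, y) = 267*a
1/K(34, 183) = 1/(267*34) = 1/9078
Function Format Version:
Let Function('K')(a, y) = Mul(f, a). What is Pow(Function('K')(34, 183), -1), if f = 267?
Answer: Rational(1, 9078) ≈ 0.00011016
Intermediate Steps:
Function('K')(a, y) = Mul(267, a)
Pow(Function('K')(34, 183), -1) = Pow(Mul(267, 34), -1) = Pow(9078, -1) = Rational(1, 9078)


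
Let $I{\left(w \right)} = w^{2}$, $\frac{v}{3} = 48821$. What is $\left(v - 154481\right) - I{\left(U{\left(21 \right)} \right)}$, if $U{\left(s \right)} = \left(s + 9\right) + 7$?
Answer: $-9387$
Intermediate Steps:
$v = 146463$ ($v = 3 \cdot 48821 = 146463$)
$U{\left(s \right)} = 16 + s$ ($U{\left(s \right)} = \left(9 + s\right) + 7 = 16 + s$)
$\left(v - 154481\right) - I{\left(U{\left(21 \right)} \right)} = \left(146463 - 154481\right) - \left(16 + 21\right)^{2} = \left(146463 - 154481\right) - 37^{2} = -8018 - 1369 = -9387$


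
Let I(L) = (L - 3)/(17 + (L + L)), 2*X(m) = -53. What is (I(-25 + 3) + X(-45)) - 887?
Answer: -49279/54 ≈ -912.57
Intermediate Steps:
X(m) = -53/2 (X(m) = (½)*(-53) = -53/2)
I(L) = (-3 + L)/(17 + 2*L)
(I(-25 + 3) + X(-45)) - 887 = ((-3 + (-25 + 3))/(17 + 2*(-25 + 3)) - 53/2) - 887 = ((-3 - 22)/(17 + 2*(-22)) - 53/2) - 887 = (-25/(17 - 44) - 53/2) - 887 = (-25/(-27) - 53/2) - 887 = (-1/27*(-25) - 53/2) - 887 = (25/27 - 53/2) - 887 = -1381/54 - 887 = -49279/54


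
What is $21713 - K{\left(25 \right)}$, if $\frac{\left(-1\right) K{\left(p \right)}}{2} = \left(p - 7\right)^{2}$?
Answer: $22361$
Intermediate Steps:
$K{\left(p \right)} = - 2 \left(-7 + p\right)^{2}$ ($K{\left(p \right)} = - 2 \left(p - 7\right)^{2} = - 2 \left(-7 + p\right)^{2}$)
$21713 - K{\left(25 \right)} = 21713 - - 2 \left(-7 + 25\right)^{2} = 21713 - - 2 \cdot 18^{2} = 21713 - \left(-2\right) 324 = 21713 - -648 = 21713 + 648 = 22361$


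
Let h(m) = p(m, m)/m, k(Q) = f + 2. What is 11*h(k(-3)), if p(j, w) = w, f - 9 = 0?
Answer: 11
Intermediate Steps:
f = 9 (f = 9 + 0 = 9)
k(Q) = 11 (k(Q) = 9 + 2 = 11)
h(m) = 1 (h(m) = m/m = 1)
11*h(k(-3)) = 11*1 = 11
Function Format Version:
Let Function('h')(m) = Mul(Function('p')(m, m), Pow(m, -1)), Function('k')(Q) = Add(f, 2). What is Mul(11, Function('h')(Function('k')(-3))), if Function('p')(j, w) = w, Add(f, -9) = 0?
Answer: 11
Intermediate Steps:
f = 9 (f = Add(9, 0) = 9)
Function('k')(Q) = 11 (Function('k')(Q) = Add(9, 2) = 11)
Function('h')(m) = 1 (Function('h')(m) = Mul(m, Pow(m, -1)) = 1)
Mul(11, Function('h')(Function('k')(-3))) = Mul(11, 1) = 11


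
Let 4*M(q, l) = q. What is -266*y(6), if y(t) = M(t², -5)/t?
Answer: -399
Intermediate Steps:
M(q, l) = q/4
y(t) = t/4 (y(t) = (t²/4)/t = t/4)
-266*y(6) = -133*6/2 = -266*3/2 = -399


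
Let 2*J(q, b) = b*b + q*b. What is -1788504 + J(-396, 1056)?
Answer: -1440024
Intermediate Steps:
J(q, b) = b²/2 + b*q/2 (J(q, b) = (b*b + q*b)/2 = (b² + b*q)/2 = b²/2 + b*q/2)
-1788504 + J(-396, 1056) = -1788504 + (½)*1056*(1056 - 396) = -1788504 + (½)*1056*660 = -1788504 + 348480 = -1440024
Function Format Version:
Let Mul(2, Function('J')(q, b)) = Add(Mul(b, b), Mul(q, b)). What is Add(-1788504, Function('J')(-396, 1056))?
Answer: -1440024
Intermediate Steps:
Function('J')(q, b) = Add(Mul(Rational(1, 2), Pow(b, 2)), Mul(Rational(1, 2), b, q)) (Function('J')(q, b) = Mul(Rational(1, 2), Add(Mul(b, b), Mul(q, b))) = Mul(Rational(1, 2), Add(Pow(b, 2), Mul(b, q))) = Add(Mul(Rational(1, 2), Pow(b, 2)), Mul(Rational(1, 2), b, q)))
Add(-1788504, Function('J')(-396, 1056)) = Add(-1788504, Mul(Rational(1, 2), 1056, Add(1056, -396))) = Add(-1788504, Mul(Rational(1, 2), 1056, 660)) = Add(-1788504, 348480) = -1440024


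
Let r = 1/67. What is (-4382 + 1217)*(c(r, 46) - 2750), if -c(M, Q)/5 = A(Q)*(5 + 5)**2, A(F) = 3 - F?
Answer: -59343750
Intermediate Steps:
r = 1/67 ≈ 0.014925
c(M, Q) = -1500 + 500*Q (c(M, Q) = -5*(3 - Q)*(5 + 5)**2 = -5*(3 - Q)*10**2 = -5*(3 - Q)*100 = -5*(300 - 100*Q) = -1500 + 500*Q)
(-4382 + 1217)*(c(r, 46) - 2750) = (-4382 + 1217)*((-1500 + 500*46) - 2750) = -3165*((-1500 + 23000) - 2750) = -3165*(21500 - 2750) = -3165*18750 = -59343750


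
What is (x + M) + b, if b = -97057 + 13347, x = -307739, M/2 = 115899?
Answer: -159651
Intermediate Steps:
M = 231798 (M = 2*115899 = 231798)
b = -83710
(x + M) + b = (-307739 + 231798) - 83710 = -75941 - 83710 = -159651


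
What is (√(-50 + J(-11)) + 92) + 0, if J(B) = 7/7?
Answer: 92 + 7*I ≈ 92.0 + 7.0*I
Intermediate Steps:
J(B) = 1 (J(B) = 7*(⅐) = 1)
(√(-50 + J(-11)) + 92) + 0 = (√(-50 + 1) + 92) + 0 = (√(-49) + 92) + 0 = (7*I + 92) + 0 = (92 + 7*I) + 0 = 92 + 7*I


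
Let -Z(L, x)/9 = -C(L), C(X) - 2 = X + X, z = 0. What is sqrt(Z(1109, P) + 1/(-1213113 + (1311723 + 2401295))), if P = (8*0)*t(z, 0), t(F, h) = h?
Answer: sqrt(124865509682819405)/2499905 ≈ 141.35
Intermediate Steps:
C(X) = 2 + 2*X (C(X) = 2 + (X + X) = 2 + 2*X)
P = 0 (P = (8*0)*0 = 0*0 = 0)
Z(L, x) = 18 + 18*L (Z(L, x) = -(-9)*(2 + 2*L) = -9*(-2 - 2*L) = 18 + 18*L)
sqrt(Z(1109, P) + 1/(-1213113 + (1311723 + 2401295))) = sqrt((18 + 18*1109) + 1/(-1213113 + (1311723 + 2401295))) = sqrt((18 + 19962) + 1/(-1213113 + 3713018)) = sqrt(19980 + 1/2499905) = sqrt(49948101901/2499905) = sqrt(124865509682819405)/2499905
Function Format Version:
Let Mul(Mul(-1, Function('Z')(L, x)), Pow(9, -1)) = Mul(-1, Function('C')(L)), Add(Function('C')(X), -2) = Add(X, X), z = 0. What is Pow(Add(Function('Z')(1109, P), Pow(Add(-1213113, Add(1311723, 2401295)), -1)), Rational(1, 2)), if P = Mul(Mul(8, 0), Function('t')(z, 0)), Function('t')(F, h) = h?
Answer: Mul(Rational(1, 2499905), Pow(124865509682819405, Rational(1, 2))) ≈ 141.35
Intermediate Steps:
Function('C')(X) = Add(2, Mul(2, X)) (Function('C')(X) = Add(2, Add(X, X)) = Add(2, Mul(2, X)))
P = 0 (P = Mul(Mul(8, 0), 0) = Mul(0, 0) = 0)
Function('Z')(L, x) = Add(18, Mul(18, L)) (Function('Z')(L, x) = Mul(-9, Mul(-1, Add(2, Mul(2, L)))) = Mul(-9, Add(-2, Mul(-2, L))) = Add(18, Mul(18, L)))
Pow(Add(Function('Z')(1109, P), Pow(Add(-1213113, Add(1311723, 2401295)), -1)), Rational(1, 2)) = Pow(Add(Add(18, Mul(18, 1109)), Pow(Add(-1213113, Add(1311723, 2401295)), -1)), Rational(1, 2)) = Pow(Add(Add(18, 19962), Pow(Add(-1213113, 3713018), -1)), Rational(1, 2)) = Pow(Add(19980, Pow(2499905, -1)), Rational(1, 2)) = Pow(Add(19980, Rational(1, 2499905)), Rational(1, 2)) = Pow(Rational(49948101901, 2499905), Rational(1, 2)) = Mul(Rational(1, 2499905), Pow(124865509682819405, Rational(1, 2)))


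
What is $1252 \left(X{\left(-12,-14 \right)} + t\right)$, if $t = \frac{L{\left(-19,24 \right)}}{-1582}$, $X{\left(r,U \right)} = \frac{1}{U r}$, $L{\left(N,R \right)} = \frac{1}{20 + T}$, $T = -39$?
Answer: $\frac{675767}{90174} \approx 7.494$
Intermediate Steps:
$L{\left(N,R \right)} = - \frac{1}{19}$ ($L{\left(N,R \right)} = \frac{1}{20 - 39} = \frac{1}{-19} = - \frac{1}{19}$)
$X{\left(r,U \right)} = \frac{1}{U r}$
$t = \frac{1}{30058}$ ($t = - \frac{1}{19 \left(-1582\right)} = \left(- \frac{1}{19}\right) \left(- \frac{1}{1582}\right) = \frac{1}{30058} \approx 3.3269 \cdot 10^{-5}$)
$1252 \left(X{\left(-12,-14 \right)} + t\right) = 1252 \left(\frac{1}{\left(-14\right) \left(-12\right)} + \frac{1}{30058}\right) = 1252 \left(\left(- \frac{1}{14}\right) \left(- \frac{1}{12}\right) + \frac{1}{30058}\right) = 1252 \left(\frac{1}{168} + \frac{1}{30058}\right) = 1252 \cdot \frac{2159}{360696} = \frac{675767}{90174}$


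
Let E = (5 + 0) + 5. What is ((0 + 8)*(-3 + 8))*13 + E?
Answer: 530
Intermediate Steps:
E = 10 (E = 5 + 5 = 10)
((0 + 8)*(-3 + 8))*13 + E = ((0 + 8)*(-3 + 8))*13 + 10 = (8*5)*13 + 10 = 40*13 + 10 = 520 + 10 = 530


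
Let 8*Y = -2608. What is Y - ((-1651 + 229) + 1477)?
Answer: -381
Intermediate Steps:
Y = -326 (Y = (⅛)*(-2608) = -326)
Y - ((-1651 + 229) + 1477) = -326 - ((-1651 + 229) + 1477) = -326 - (-1422 + 1477) = -326 - 1*55 = -326 - 55 = -381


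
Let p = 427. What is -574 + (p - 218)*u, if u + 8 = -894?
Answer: -189092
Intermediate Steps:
u = -902 (u = -8 - 894 = -902)
-574 + (p - 218)*u = -574 + (427 - 218)*(-902) = -574 + 209*(-902) = -574 - 188518 = -189092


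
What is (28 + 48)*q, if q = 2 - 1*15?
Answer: -988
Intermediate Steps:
q = -13 (q = 2 - 15 = -13)
(28 + 48)*q = (28 + 48)*(-13) = 76*(-13) = -988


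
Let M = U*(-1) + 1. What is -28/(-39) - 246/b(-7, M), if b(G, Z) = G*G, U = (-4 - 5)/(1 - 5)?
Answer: -8222/1911 ≈ -4.3025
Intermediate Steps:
U = 9/4 (U = -9/(-4) = -9*(-1/4) = 9/4 ≈ 2.2500)
M = -5/4 (M = (9/4)*(-1) + 1 = -9/4 + 1 = -5/4 ≈ -1.2500)
b(G, Z) = G**2
-28/(-39) - 246/b(-7, M) = -28/(-39) - 246/((-7)**2) = -28*(-1/39) - 246/49 = 28/39 - 246*1/49 = 28/39 - 246/49 = -8222/1911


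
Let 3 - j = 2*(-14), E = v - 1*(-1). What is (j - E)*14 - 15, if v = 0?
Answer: 405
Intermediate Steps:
E = 1 (E = 0 - 1*(-1) = 0 + 1 = 1)
j = 31 (j = 3 - 2*(-14) = 3 - 1*(-28) = 3 + 28 = 31)
(j - E)*14 - 15 = (31 - 1*1)*14 - 15 = (31 - 1)*14 - 15 = 30*14 - 15 = 420 - 15 = 405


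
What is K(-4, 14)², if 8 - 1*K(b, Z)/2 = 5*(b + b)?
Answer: 9216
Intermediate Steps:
K(b, Z) = 16 - 20*b (K(b, Z) = 16 - 10*(b + b) = 16 - 10*2*b = 16 - 20*b)
K(-4, 14)² = (16 - 20*(-4))² = (16 + 80)² = 96² = 9216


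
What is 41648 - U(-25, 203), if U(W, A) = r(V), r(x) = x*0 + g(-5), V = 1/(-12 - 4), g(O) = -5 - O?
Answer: 41648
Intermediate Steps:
V = -1/16 (V = 1/(-16) = -1/16 ≈ -0.062500)
r(x) = 0 (r(x) = x*0 + (-5 - 1*(-5)) = 0 + (-5 + 5) = 0 + 0 = 0)
U(W, A) = 0
41648 - U(-25, 203) = 41648 - 1*0 = 41648 + 0 = 41648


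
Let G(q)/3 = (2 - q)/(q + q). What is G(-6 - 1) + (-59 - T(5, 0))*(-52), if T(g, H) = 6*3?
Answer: 56029/14 ≈ 4002.1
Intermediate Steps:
T(g, H) = 18
G(q) = 3*(2 - q)/(2*q) (G(q) = 3*((2 - q)/(q + q)) = 3*((2 - q)/((2*q))) = 3*((2 - q)*(1/(2*q))) = 3*((2 - q)/(2*q)) = 3*(2 - q)/(2*q))
G(-6 - 1) + (-59 - T(5, 0))*(-52) = (-3/2 + 3/(-6 - 1)) + (-59 - 1*18)*(-52) = (-3/2 + 3/(-7)) + (-59 - 18)*(-52) = (-3/2 + 3*(-⅐)) - 77*(-52) = (-3/2 - 3/7) + 4004 = -27/14 + 4004 = 56029/14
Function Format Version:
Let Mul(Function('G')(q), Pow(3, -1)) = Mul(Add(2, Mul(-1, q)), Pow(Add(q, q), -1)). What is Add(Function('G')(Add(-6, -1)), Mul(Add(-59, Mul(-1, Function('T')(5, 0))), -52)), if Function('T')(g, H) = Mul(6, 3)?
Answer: Rational(56029, 14) ≈ 4002.1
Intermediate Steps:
Function('T')(g, H) = 18
Function('G')(q) = Mul(Rational(3, 2), Pow(q, -1), Add(2, Mul(-1, q))) (Function('G')(q) = Mul(3, Mul(Add(2, Mul(-1, q)), Pow(Add(q, q), -1))) = Mul(3, Mul(Add(2, Mul(-1, q)), Pow(Mul(2, q), -1))) = Mul(3, Mul(Add(2, Mul(-1, q)), Mul(Rational(1, 2), Pow(q, -1)))) = Mul(3, Mul(Rational(1, 2), Pow(q, -1), Add(2, Mul(-1, q)))) = Mul(Rational(3, 2), Pow(q, -1), Add(2, Mul(-1, q))))
Add(Function('G')(Add(-6, -1)), Mul(Add(-59, Mul(-1, Function('T')(5, 0))), -52)) = Add(Add(Rational(-3, 2), Mul(3, Pow(Add(-6, -1), -1))), Mul(Add(-59, Mul(-1, 18)), -52)) = Add(Add(Rational(-3, 2), Mul(3, Pow(-7, -1))), Mul(Add(-59, -18), -52)) = Add(Add(Rational(-3, 2), Mul(3, Rational(-1, 7))), Mul(-77, -52)) = Add(Add(Rational(-3, 2), Rational(-3, 7)), 4004) = Add(Rational(-27, 14), 4004) = Rational(56029, 14)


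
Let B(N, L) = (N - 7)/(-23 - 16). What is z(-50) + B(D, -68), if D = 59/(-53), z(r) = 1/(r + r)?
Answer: 40933/206700 ≈ 0.19803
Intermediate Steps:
z(r) = 1/(2*r)
D = -59/53 (D = 59*(-1/53) = -59/53 ≈ -1.1132)
B(N, L) = 7/39 - N/39 (B(N, L) = (-7 + N)/(-39) = (-7 + N)*(-1/39) = 7/39 - N/39)
z(-50) + B(D, -68) = (½)/(-50) + (7/39 - 1/39*(-59/53)) = (½)*(-1/50) + (7/39 + 59/2067) = -1/100 + 430/2067 = 40933/206700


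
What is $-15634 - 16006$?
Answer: $-31640$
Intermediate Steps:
$-15634 - 16006 = -31640$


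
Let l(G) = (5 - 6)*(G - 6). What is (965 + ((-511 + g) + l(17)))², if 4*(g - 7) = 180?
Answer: 245025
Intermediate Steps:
g = 52 (g = 7 + (¼)*180 = 7 + 45 = 52)
l(G) = 6 - G (l(G) = -(-6 + G) = 6 - G)
(965 + ((-511 + g) + l(17)))² = (965 + ((-511 + 52) + (6 - 1*17)))² = (965 + (-459 + (6 - 17)))² = (965 + (-459 - 11))² = (965 - 470)² = 495² = 245025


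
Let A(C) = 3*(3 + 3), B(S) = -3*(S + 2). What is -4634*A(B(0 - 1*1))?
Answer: -83412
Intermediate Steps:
B(S) = -6 - 3*S (B(S) = -3*(2 + S) = -6 - 3*S)
A(C) = 18 (A(C) = 3*6 = 18)
-4634*A(B(0 - 1*1)) = -4634*18 = -83412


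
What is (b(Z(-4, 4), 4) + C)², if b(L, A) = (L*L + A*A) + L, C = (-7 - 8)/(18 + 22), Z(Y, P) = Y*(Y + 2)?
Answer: 491401/64 ≈ 7678.1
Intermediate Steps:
Z(Y, P) = Y*(2 + Y)
C = -3/8 (C = -15/40 = -15*1/40 = -3/8 ≈ -0.37500)
b(L, A) = L + A² + L² (b(L, A) = (L² + A²) + L = (A² + L²) + L = L + A² + L²)
(b(Z(-4, 4), 4) + C)² = ((-4*(2 - 4) + 4² + (-4*(2 - 4))²) - 3/8)² = ((-4*(-2) + 16 + (-4*(-2))²) - 3/8)² = ((8 + 16 + 8²) - 3/8)² = ((8 + 16 + 64) - 3/8)² = (88 - 3/8)² = (701/8)² = 491401/64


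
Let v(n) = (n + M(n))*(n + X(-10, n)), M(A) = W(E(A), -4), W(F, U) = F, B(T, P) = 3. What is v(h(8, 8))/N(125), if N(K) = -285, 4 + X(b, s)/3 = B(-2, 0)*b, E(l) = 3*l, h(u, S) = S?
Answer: 3008/285 ≈ 10.554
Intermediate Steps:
X(b, s) = -12 + 9*b (X(b, s) = -12 + 3*(3*b) = -12 + 9*b)
M(A) = 3*A
v(n) = 4*n*(-102 + n) (v(n) = (n + 3*n)*(n + (-12 + 9*(-10))) = (4*n)*(n + (-12 - 90)) = (4*n)*(n - 102) = (4*n)*(-102 + n) = 4*n*(-102 + n))
v(h(8, 8))/N(125) = (4*8*(-102 + 8))/(-285) = (4*8*(-94))*(-1/285) = -3008*(-1/285) = 3008/285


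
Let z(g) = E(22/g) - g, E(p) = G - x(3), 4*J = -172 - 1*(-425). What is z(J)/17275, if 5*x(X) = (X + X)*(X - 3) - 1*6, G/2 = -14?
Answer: -1801/345500 ≈ -0.0052127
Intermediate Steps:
G = -28 (G = 2*(-14) = -28)
J = 253/4 (J = (-172 - 1*(-425))/4 = (-172 + 425)/4 = (¼)*253 = 253/4 ≈ 63.250)
x(X) = -6/5 + 2*X*(-3 + X)/5 (x(X) = ((X + X)*(X - 3) - 1*6)/5 = ((2*X)*(-3 + X) - 6)/5 = (2*X*(-3 + X) - 6)/5 = (-6 + 2*X*(-3 + X))/5 = -6/5 + 2*X*(-3 + X)/5)
E(p) = -134/5 (E(p) = -28 - (-6/5 - 6/5*3 + (⅖)*3²) = -28 - (-6/5 - 18/5 + (⅖)*9) = -28 - (-6/5 - 18/5 + 18/5) = -28 - 1*(-6/5) = -28 + 6/5 = -134/5)
z(g) = -134/5 - g
z(J)/17275 = (-134/5 - 1*253/4)/17275 = (-134/5 - 253/4)*(1/17275) = -1801/20*1/17275 = -1801/345500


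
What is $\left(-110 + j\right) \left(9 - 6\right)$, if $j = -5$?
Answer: $-345$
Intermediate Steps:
$\left(-110 + j\right) \left(9 - 6\right) = \left(-110 - 5\right) \left(9 - 6\right) = - 115 \left(9 - 6\right) = \left(-115\right) 3 = -345$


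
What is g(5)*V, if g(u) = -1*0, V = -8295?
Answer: 0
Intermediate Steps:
g(u) = 0
g(5)*V = 0*(-8295) = 0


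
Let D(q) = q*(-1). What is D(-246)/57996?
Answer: 41/9666 ≈ 0.0042417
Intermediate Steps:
D(q) = -q
D(-246)/57996 = -1*(-246)/57996 = 246*(1/57996) = 41/9666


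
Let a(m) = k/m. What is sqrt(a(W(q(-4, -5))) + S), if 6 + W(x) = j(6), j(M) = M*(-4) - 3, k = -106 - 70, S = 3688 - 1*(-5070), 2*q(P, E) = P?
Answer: sqrt(78870)/3 ≈ 93.613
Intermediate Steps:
q(P, E) = P/2
S = 8758 (S = 3688 + 5070 = 8758)
k = -176
j(M) = -3 - 4*M (j(M) = -4*M - 3 = -3 - 4*M)
W(x) = -33 (W(x) = -6 + (-3 - 4*6) = -6 + (-3 - 24) = -6 - 27 = -33)
a(m) = -176/m
sqrt(a(W(q(-4, -5))) + S) = sqrt(-176/(-33) + 8758) = sqrt(-176*(-1/33) + 8758) = sqrt(16/3 + 8758) = sqrt(26290/3) = sqrt(78870)/3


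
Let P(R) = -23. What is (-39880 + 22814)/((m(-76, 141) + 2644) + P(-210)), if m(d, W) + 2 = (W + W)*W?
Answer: -17066/42381 ≈ -0.40268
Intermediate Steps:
m(d, W) = -2 + 2*W² (m(d, W) = -2 + (W + W)*W = -2 + (2*W)*W = -2 + 2*W²)
(-39880 + 22814)/((m(-76, 141) + 2644) + P(-210)) = (-39880 + 22814)/(((-2 + 2*141²) + 2644) - 23) = -17066/(((-2 + 2*19881) + 2644) - 23) = -17066/(((-2 + 39762) + 2644) - 23) = -17066/((39760 + 2644) - 23) = -17066/(42404 - 23) = -17066/42381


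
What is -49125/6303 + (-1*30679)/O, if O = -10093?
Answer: -100816296/21205393 ≈ -4.7543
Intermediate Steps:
-49125/6303 + (-1*30679)/O = -49125/6303 - 1*30679/(-10093) = -49125*1/6303 - 30679*(-1/10093) = -16375/2101 + 30679/10093 = -100816296/21205393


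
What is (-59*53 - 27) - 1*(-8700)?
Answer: 5546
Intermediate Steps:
(-59*53 - 27) - 1*(-8700) = (-3127 - 27) + 8700 = -3154 + 8700 = 5546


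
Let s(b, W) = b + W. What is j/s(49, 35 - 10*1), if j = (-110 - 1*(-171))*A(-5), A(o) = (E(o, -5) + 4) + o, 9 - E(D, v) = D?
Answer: 793/74 ≈ 10.716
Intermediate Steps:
E(D, v) = 9 - D
A(o) = 13 (A(o) = ((9 - o) + 4) + o = (13 - o) + o = 13)
s(b, W) = W + b
j = 793 (j = (-110 - 1*(-171))*13 = (-110 + 171)*13 = 61*13 = 793)
j/s(49, 35 - 10*1) = 793/((35 - 10*1) + 49) = 793/((35 - 10) + 49) = 793/(25 + 49) = 793/74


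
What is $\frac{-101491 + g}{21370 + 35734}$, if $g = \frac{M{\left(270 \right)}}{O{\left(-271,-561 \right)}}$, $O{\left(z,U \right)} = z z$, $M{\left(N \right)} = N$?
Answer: $- \frac{7453600261}{4193774864} \approx -1.7773$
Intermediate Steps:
$O{\left(z,U \right)} = z^{2}$
$g = \frac{270}{73441}$ ($g = \frac{270}{\left(-271\right)^{2}} = \frac{270}{73441} \approx 0.0036764$)
$\frac{-101491 + g}{21370 + 35734} = \frac{-101491 + \frac{270}{73441}}{21370 + 35734} = - \frac{7453600261}{73441 \cdot 57104} = \left(- \frac{7453600261}{73441}\right) \frac{1}{57104} = - \frac{7453600261}{4193774864}$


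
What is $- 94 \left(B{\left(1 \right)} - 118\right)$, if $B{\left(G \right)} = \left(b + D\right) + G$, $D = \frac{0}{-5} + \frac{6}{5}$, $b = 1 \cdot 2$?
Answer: $\frac{53486}{5} \approx 10697.0$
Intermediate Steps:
$b = 2$
$D = \frac{6}{5}$ ($D = 0 \left(- \frac{1}{5}\right) + 6 \cdot \frac{1}{5} = 0 + \frac{6}{5} = \frac{6}{5} \approx 1.2$)
$B{\left(G \right)} = \frac{16}{5} + G$ ($B{\left(G \right)} = \left(2 + \frac{6}{5}\right) + G = \frac{16}{5} + G$)
$- 94 \left(B{\left(1 \right)} - 118\right) = - 94 \left(\left(\frac{16}{5} + 1\right) - 118\right) = - 94 \left(\frac{21}{5} - 118\right) = \left(-94\right) \left(- \frac{569}{5}\right) = \frac{53486}{5}$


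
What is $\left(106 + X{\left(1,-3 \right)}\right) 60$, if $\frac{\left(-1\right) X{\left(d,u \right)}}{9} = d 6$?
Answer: $3120$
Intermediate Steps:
$X{\left(d,u \right)} = - 54 d$ ($X{\left(d,u \right)} = - 9 d 6 = - 9 \cdot 6 d = - 54 d$)
$\left(106 + X{\left(1,-3 \right)}\right) 60 = \left(106 - 54\right) 60 = 52 \cdot 60 = 3120$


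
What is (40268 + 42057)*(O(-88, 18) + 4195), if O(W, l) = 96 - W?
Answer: 360501175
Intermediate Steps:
(40268 + 42057)*(O(-88, 18) + 4195) = (40268 + 42057)*((96 - 1*(-88)) + 4195) = 82325*((96 + 88) + 4195) = 82325*(184 + 4195) = 82325*4379 = 360501175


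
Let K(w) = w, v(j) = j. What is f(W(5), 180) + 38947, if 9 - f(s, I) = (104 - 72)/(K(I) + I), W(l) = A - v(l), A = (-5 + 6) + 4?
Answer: 1753016/45 ≈ 38956.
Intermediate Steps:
A = 5 (A = 1 + 4 = 5)
W(l) = 5 - l
f(s, I) = 9 - 16/I (f(s, I) = 9 - (104 - 72)/(I + I) = 9 - 32/(2*I) = 9 - 32*1/(2*I) = 9 - 16/I)
f(W(5), 180) + 38947 = (9 - 16/180) + 38947 = (9 - 16*1/180) + 38947 = (9 - 4/45) + 38947 = 401/45 + 38947 = 1753016/45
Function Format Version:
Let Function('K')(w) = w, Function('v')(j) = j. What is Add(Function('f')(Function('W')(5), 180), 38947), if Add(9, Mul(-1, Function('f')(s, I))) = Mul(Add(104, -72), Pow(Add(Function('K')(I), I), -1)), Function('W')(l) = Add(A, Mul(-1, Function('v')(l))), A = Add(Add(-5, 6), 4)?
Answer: Rational(1753016, 45) ≈ 38956.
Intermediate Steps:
A = 5 (A = Add(1, 4) = 5)
Function('W')(l) = Add(5, Mul(-1, l))
Function('f')(s, I) = Add(9, Mul(-16, Pow(I, -1))) (Function('f')(s, I) = Add(9, Mul(-1, Mul(Add(104, -72), Pow(Add(I, I), -1)))) = Add(9, Mul(-1, Mul(32, Pow(Mul(2, I), -1)))) = Add(9, Mul(-1, Mul(32, Mul(Rational(1, 2), Pow(I, -1))))) = Add(9, Mul(-1, Mul(16, Pow(I, -1)))) = Add(9, Mul(-16, Pow(I, -1))))
Add(Function('f')(Function('W')(5), 180), 38947) = Add(Add(9, Mul(-16, Pow(180, -1))), 38947) = Add(Add(9, Mul(-16, Rational(1, 180))), 38947) = Add(Add(9, Rational(-4, 45)), 38947) = Add(Rational(401, 45), 38947) = Rational(1753016, 45)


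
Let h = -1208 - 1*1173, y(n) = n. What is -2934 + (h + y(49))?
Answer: -5266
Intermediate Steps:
h = -2381 (h = -1208 - 1173 = -2381)
-2934 + (h + y(49)) = -2934 + (-2381 + 49) = -2934 - 2332 = -5266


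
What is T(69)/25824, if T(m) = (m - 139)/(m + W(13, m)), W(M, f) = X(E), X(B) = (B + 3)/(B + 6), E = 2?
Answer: -35/898998 ≈ -3.8932e-5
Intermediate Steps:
X(B) = (3 + B)/(6 + B)
W(M, f) = 5/8 (W(M, f) = (3 + 2)/(6 + 2) = 5/8)
T(m) = (-139 + m)/(5/8 + m) (T(m) = (m - 139)/(m + 5/8) = (-139 + m)/(5/8 + m))
T(69)/25824 = (8*(-139 + 69)/(5 + 8*69))/25824 = (8*(-70)/(5 + 552))*(1/25824) = (8*(-70)/557)*(1/25824) = (8*(1/557)*(-70))*(1/25824) = -560/557*1/25824 = -35/898998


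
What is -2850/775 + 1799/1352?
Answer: -98359/41912 ≈ -2.3468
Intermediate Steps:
-2850/775 + 1799/1352 = -2850*1/775 + 1799*(1/1352) = -114/31 + 1799/1352 = -98359/41912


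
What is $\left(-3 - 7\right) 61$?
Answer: $-610$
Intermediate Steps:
$\left(-3 - 7\right) 61 = \left(-10\right) 61 = -610$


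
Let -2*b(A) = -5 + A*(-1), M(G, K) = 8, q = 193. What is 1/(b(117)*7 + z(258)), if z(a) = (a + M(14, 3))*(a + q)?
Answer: 1/120393 ≈ 8.3061e-6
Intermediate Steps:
z(a) = (8 + a)*(193 + a) (z(a) = (a + 8)*(a + 193) = (8 + a)*(193 + a))
b(A) = 5/2 + A/2 (b(A) = -(-5 + A*(-1))/2 = -(-5 - A)/2 = 5/2 + A/2)
1/(b(117)*7 + z(258)) = 1/((5/2 + (1/2)*117)*7 + (1544 + 258**2 + 201*258)) = 1/((5/2 + 117/2)*7 + (1544 + 66564 + 51858)) = 1/(61*7 + 119966) = 1/(427 + 119966) = 1/120393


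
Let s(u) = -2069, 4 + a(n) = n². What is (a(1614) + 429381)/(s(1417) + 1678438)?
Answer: 3034373/1676369 ≈ 1.8101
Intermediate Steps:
a(n) = -4 + n²
(a(1614) + 429381)/(s(1417) + 1678438) = ((-4 + 1614²) + 429381)/(-2069 + 1678438) = ((-4 + 2604996) + 429381)/1676369 = (2604992 + 429381)*(1/1676369) = 3034373*(1/1676369) = 3034373/1676369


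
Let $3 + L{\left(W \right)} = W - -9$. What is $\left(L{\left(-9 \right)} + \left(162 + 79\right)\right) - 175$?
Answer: $63$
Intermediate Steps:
$L{\left(W \right)} = 6 + W$ ($L{\left(W \right)} = -3 + \left(W - -9\right) = -3 + \left(W + 9\right) = -3 + \left(9 + W\right) = 6 + W$)
$\left(L{\left(-9 \right)} + \left(162 + 79\right)\right) - 175 = \left(\left(6 - 9\right) + \left(162 + 79\right)\right) - 175 = \left(-3 + 241\right) - 175 = 238 - 175 = 63$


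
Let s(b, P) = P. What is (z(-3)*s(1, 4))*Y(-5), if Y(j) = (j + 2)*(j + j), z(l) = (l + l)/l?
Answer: 240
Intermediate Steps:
z(l) = 2 (z(l) = (2*l)/l = 2)
Y(j) = 2*j*(2 + j) (Y(j) = (2 + j)*(2*j) = 2*j*(2 + j))
(z(-3)*s(1, 4))*Y(-5) = (2*4)*(2*(-5)*(2 - 5)) = 8*(2*(-5)*(-3)) = 8*30 = 240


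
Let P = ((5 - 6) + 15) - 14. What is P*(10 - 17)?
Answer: 0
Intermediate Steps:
P = 0 (P = (-1 + 15) - 14 = 14 - 14 = 0)
P*(10 - 17) = 0*(10 - 17) = 0*(-7) = 0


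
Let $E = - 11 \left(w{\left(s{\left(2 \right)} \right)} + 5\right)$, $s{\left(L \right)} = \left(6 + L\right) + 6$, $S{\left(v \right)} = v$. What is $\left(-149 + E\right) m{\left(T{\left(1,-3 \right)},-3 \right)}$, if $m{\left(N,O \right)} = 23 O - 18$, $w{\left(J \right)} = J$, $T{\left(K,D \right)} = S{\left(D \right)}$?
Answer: $31146$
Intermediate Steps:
$s{\left(L \right)} = 12 + L$
$T{\left(K,D \right)} = D$
$E = -209$ ($E = - 11 \left(\left(12 + 2\right) + 5\right) = - 11 \left(14 + 5\right) = \left(-11\right) 19 = -209$)
$m{\left(N,O \right)} = -18 + 23 O$
$\left(-149 + E\right) m{\left(T{\left(1,-3 \right)},-3 \right)} = \left(-149 - 209\right) \left(-18 + 23 \left(-3\right)\right) = - 358 \left(-18 - 69\right) = \left(-358\right) \left(-87\right) = 31146$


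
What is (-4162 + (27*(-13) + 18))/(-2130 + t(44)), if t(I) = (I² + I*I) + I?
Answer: -4495/1786 ≈ -2.5168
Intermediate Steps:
t(I) = I + 2*I² (t(I) = (I² + I²) + I = 2*I² + I = I + 2*I²)
(-4162 + (27*(-13) + 18))/(-2130 + t(44)) = (-4162 + (27*(-13) + 18))/(-2130 + 44*(1 + 2*44)) = (-4162 + (-351 + 18))/(-2130 + 44*(1 + 88)) = (-4162 - 333)/(-2130 + 44*89) = -4495/(-2130 + 3916) = -4495/1786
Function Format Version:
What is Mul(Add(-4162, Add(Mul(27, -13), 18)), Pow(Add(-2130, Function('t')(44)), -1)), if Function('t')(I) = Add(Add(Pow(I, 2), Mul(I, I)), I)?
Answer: Rational(-4495, 1786) ≈ -2.5168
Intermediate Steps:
Function('t')(I) = Add(I, Mul(2, Pow(I, 2))) (Function('t')(I) = Add(Add(Pow(I, 2), Pow(I, 2)), I) = Add(Mul(2, Pow(I, 2)), I) = Add(I, Mul(2, Pow(I, 2))))
Mul(Add(-4162, Add(Mul(27, -13), 18)), Pow(Add(-2130, Function('t')(44)), -1)) = Mul(Add(-4162, Add(Mul(27, -13), 18)), Pow(Add(-2130, Mul(44, Add(1, Mul(2, 44)))), -1)) = Mul(Add(-4162, Add(-351, 18)), Pow(Add(-2130, Mul(44, Add(1, 88))), -1)) = Mul(Add(-4162, -333), Pow(Add(-2130, Mul(44, 89)), -1)) = Mul(-4495, Pow(Add(-2130, 3916), -1)) = Mul(-4495, Pow(1786, -1)) = Mul(-4495, Rational(1, 1786)) = Rational(-4495, 1786)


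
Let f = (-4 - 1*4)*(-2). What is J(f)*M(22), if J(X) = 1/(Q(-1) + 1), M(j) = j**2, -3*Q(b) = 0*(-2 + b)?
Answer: 484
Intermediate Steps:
Q(b) = 0 (Q(b) = -0*(-2 + b) = -1/3*0 = 0)
f = 16 (f = (-4 - 4)*(-2) = -8*(-2) = 16)
J(X) = 1 (J(X) = 1/(0 + 1) = 1/1 = 1)
J(f)*M(22) = 1*22**2 = 1*484 = 484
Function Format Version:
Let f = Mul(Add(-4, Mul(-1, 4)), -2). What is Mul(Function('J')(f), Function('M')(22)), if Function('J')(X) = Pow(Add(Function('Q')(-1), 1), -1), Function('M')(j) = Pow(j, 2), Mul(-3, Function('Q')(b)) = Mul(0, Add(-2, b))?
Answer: 484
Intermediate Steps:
Function('Q')(b) = 0 (Function('Q')(b) = Mul(Rational(-1, 3), Mul(0, Add(-2, b))) = Mul(Rational(-1, 3), 0) = 0)
f = 16 (f = Mul(Add(-4, -4), -2) = Mul(-8, -2) = 16)
Function('J')(X) = 1 (Function('J')(X) = Pow(Add(0, 1), -1) = Pow(1, -1) = 1)
Mul(Function('J')(f), Function('M')(22)) = Mul(1, Pow(22, 2)) = Mul(1, 484) = 484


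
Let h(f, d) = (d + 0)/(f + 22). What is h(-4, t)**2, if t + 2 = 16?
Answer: 49/81 ≈ 0.60494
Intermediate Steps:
t = 14 (t = -2 + 16 = 14)
h(f, d) = d/(22 + f)
h(-4, t)**2 = (14/(22 - 4))**2 = (14/18)**2 = (14*(1/18))**2 = (7/9)**2 = 49/81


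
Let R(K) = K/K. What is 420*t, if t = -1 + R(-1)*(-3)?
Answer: -1680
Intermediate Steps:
R(K) = 1
t = -4 (t = -1 + 1*(-3) = -1 - 3 = -4)
420*t = 420*(-4) = -1680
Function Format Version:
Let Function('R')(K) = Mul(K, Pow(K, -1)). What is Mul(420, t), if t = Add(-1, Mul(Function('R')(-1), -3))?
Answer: -1680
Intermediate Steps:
Function('R')(K) = 1
t = -4 (t = Add(-1, Mul(1, -3)) = Add(-1, -3) = -4)
Mul(420, t) = Mul(420, -4) = -1680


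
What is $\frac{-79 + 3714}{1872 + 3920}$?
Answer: $\frac{3635}{5792} \approx 0.62759$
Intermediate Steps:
$\frac{-79 + 3714}{1872 + 3920} = \frac{3635}{5792}$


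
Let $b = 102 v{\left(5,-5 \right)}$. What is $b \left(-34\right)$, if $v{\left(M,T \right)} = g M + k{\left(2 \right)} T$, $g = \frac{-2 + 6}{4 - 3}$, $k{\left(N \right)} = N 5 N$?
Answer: $277440$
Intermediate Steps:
$k{\left(N \right)} = 5 N^{2}$ ($k{\left(N \right)} = 5 N N = 5 N^{2}$)
$g = 4$ ($g = \frac{4}{1} = 4 \cdot 1 = 4$)
$v{\left(M,T \right)} = 4 M + 20 T$ ($v{\left(M,T \right)} = 4 M + 5 \cdot 2^{2} T = 4 M + 5 \cdot 4 T = 4 M + 20 T$)
$b = -8160$ ($b = 102 \left(4 \cdot 5 + 20 \left(-5\right)\right) = 102 \left(20 - 100\right) = 102 \left(-80\right) = -8160$)
$b \left(-34\right) = \left(-8160\right) \left(-34\right) = 277440$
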